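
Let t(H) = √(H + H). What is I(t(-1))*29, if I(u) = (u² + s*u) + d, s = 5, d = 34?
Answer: 928 + 145*I*√2 ≈ 928.0 + 205.06*I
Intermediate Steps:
t(H) = √2*√H (t(H) = √(2*H) = √2*√H)
I(u) = 34 + u² + 5*u (I(u) = (u² + 5*u) + 34 = 34 + u² + 5*u)
I(t(-1))*29 = (34 + (√2*√(-1))² + 5*(√2*√(-1)))*29 = (34 + (√2*I)² + 5*(√2*I))*29 = (34 + (I*√2)² + 5*(I*√2))*29 = (34 - 2 + 5*I*√2)*29 = (32 + 5*I*√2)*29 = 928 + 145*I*√2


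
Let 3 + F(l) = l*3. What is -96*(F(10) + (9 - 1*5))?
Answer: -2976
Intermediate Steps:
F(l) = -3 + 3*l (F(l) = -3 + l*3 = -3 + 3*l)
-96*(F(10) + (9 - 1*5)) = -96*((-3 + 3*10) + (9 - 1*5)) = -96*((-3 + 30) + (9 - 5)) = -96*(27 + 4) = -96*31 = -2976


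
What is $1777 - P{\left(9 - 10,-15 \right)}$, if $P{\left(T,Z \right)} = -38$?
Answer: $1815$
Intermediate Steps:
$1777 - P{\left(9 - 10,-15 \right)} = 1777 - -38 = 1777 + 38 = 1815$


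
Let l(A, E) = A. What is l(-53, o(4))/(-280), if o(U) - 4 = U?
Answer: 53/280 ≈ 0.18929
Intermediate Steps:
o(U) = 4 + U
l(-53, o(4))/(-280) = -53/(-280) = -53*(-1/280) = 53/280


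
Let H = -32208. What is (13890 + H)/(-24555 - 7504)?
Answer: 18318/32059 ≈ 0.57138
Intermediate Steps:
(13890 + H)/(-24555 - 7504) = (13890 - 32208)/(-24555 - 7504) = -18318/(-32059) = -18318*(-1/32059) = 18318/32059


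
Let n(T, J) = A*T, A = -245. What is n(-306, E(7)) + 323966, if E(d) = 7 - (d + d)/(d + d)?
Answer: 398936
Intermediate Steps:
E(d) = 6 (E(d) = 7 - 2*d/(2*d) = 7 - 2*d*1/(2*d) = 7 - 1*1 = 7 - 1 = 6)
n(T, J) = -245*T
n(-306, E(7)) + 323966 = -245*(-306) + 323966 = 74970 + 323966 = 398936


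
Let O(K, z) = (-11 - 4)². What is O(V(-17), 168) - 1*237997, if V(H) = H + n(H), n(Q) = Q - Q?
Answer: -237772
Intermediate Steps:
n(Q) = 0
V(H) = H (V(H) = H + 0 = H)
O(K, z) = 225 (O(K, z) = (-15)² = 225)
O(V(-17), 168) - 1*237997 = 225 - 1*237997 = 225 - 237997 = -237772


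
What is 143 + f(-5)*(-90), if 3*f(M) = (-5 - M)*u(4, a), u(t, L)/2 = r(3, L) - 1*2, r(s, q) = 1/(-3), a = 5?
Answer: 143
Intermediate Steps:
r(s, q) = -⅓
u(t, L) = -14/3 (u(t, L) = 2*(-⅓ - 1*2) = 2*(-⅓ - 2) = 2*(-7/3) = -14/3)
f(M) = 70/9 + 14*M/9 (f(M) = ((-5 - M)*(-14/3))/3 = (70/3 + 14*M/3)/3 = 70/9 + 14*M/9)
143 + f(-5)*(-90) = 143 + (70/9 + (14/9)*(-5))*(-90) = 143 + (70/9 - 70/9)*(-90) = 143 + 0*(-90) = 143 + 0 = 143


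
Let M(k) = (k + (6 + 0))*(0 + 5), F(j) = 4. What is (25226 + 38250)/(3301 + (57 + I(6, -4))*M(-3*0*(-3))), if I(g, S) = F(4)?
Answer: 9068/733 ≈ 12.371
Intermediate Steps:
M(k) = 30 + 5*k (M(k) = (k + 6)*5 = (6 + k)*5 = 30 + 5*k)
I(g, S) = 4
(25226 + 38250)/(3301 + (57 + I(6, -4))*M(-3*0*(-3))) = (25226 + 38250)/(3301 + (57 + 4)*(30 + 5*(-3*0*(-3)))) = 63476/(3301 + 61*(30 + 5*(0*(-3)))) = 63476/(3301 + 61*(30 + 5*0)) = 63476/(3301 + 61*(30 + 0)) = 63476/(3301 + 61*30) = 63476/(3301 + 1830) = 63476/5131 = 63476*(1/5131) = 9068/733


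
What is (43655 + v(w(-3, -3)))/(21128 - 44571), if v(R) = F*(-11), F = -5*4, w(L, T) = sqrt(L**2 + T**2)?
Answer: -43875/23443 ≈ -1.8716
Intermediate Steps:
F = -20 (F = -1*20 = -20)
v(R) = 220 (v(R) = -20*(-11) = 220)
(43655 + v(w(-3, -3)))/(21128 - 44571) = (43655 + 220)/(21128 - 44571) = 43875/(-23443) = 43875*(-1/23443) = -43875/23443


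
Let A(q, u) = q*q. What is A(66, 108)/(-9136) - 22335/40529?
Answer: -95149221/92568236 ≈ -1.0279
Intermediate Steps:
A(q, u) = q**2
A(66, 108)/(-9136) - 22335/40529 = 66**2/(-9136) - 22335/40529 = 4356*(-1/9136) - 22335*1/40529 = -1089/2284 - 22335/40529 = -95149221/92568236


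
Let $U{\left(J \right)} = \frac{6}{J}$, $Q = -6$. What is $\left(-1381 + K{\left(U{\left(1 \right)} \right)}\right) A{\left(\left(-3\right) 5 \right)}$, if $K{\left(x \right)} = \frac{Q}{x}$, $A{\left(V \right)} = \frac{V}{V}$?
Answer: $-1382$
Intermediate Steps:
$A{\left(V \right)} = 1$
$K{\left(x \right)} = - \frac{6}{x}$
$\left(-1381 + K{\left(U{\left(1 \right)} \right)}\right) A{\left(\left(-3\right) 5 \right)} = \left(-1381 - \frac{6}{6 \cdot 1^{-1}}\right) 1 = \left(-1381 - \frac{6}{6 \cdot 1}\right) 1 = \left(-1381 - \frac{6}{6}\right) 1 = \left(-1381 - 1\right) 1 = \left(-1382\right) 1 = -1382$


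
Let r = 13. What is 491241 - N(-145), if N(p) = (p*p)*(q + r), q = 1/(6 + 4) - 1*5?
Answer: 641877/2 ≈ 3.2094e+5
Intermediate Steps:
q = -49/10 (q = 1/10 - 5 = -49/10 ≈ -4.9000)
N(p) = 81*p**2/10 (N(p) = (p*p)*(-49/10 + 13) = p**2*(81/10) = 81*p**2/10)
491241 - N(-145) = 491241 - 81*(-145)**2/10 = 491241 - 81*21025/10 = 491241 - 1*340605/2 = 491241 - 340605/2 = 641877/2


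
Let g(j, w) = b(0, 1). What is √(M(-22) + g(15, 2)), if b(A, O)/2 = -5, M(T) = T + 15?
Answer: I*√17 ≈ 4.1231*I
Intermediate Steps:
M(T) = 15 + T
b(A, O) = -10 (b(A, O) = 2*(-5) = -10)
g(j, w) = -10
√(M(-22) + g(15, 2)) = √((15 - 22) - 10) = √(-7 - 10) = √(-17) = I*√17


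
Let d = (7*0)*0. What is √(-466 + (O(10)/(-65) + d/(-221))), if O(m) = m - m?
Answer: I*√466 ≈ 21.587*I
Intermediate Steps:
O(m) = 0
d = 0 (d = 0*0 = 0)
√(-466 + (O(10)/(-65) + d/(-221))) = √(-466 + (0/(-65) + 0/(-221))) = √(-466 + (0*(-1/65) + 0*(-1/221))) = √(-466 + (0 + 0)) = √(-466 + 0) = √(-466) = I*√466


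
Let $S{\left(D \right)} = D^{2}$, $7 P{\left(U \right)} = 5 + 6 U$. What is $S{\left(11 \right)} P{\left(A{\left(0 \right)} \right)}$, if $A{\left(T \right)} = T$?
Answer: $\frac{605}{7} \approx 86.429$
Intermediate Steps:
$P{\left(U \right)} = \frac{5}{7} + \frac{6 U}{7}$ ($P{\left(U \right)} = \frac{5 + 6 U}{7} = \frac{5}{7} + \frac{6 U}{7}$)
$S{\left(11 \right)} P{\left(A{\left(0 \right)} \right)} = 11^{2} \left(\frac{5}{7} + \frac{6}{7} \cdot 0\right) = 121 \left(\frac{5}{7} + 0\right) = 121 \cdot \frac{5}{7} = \frac{605}{7}$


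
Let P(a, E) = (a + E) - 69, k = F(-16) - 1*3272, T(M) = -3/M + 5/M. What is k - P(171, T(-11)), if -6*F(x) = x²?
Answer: -112744/33 ≈ -3416.5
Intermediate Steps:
F(x) = -x²/6
T(M) = 2/M
k = -9944/3 (k = -⅙*(-16)² - 1*3272 = -⅙*256 - 3272 = -128/3 - 3272 = -9944/3 ≈ -3314.7)
P(a, E) = -69 + E + a (P(a, E) = (E + a) - 69 = -69 + E + a)
k - P(171, T(-11)) = -9944/3 - (-69 + 2/(-11) + 171) = -9944/3 - (-69 + 2*(-1/11) + 171) = -9944/3 - (-69 - 2/11 + 171) = -9944/3 - 1*1120/11 = -9944/3 - 1120/11 = -112744/33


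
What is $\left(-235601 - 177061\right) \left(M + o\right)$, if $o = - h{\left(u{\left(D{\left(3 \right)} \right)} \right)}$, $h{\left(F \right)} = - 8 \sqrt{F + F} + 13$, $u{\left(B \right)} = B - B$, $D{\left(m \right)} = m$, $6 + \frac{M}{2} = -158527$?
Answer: $130846454298$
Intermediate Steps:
$M = -317066$ ($M = -12 + 2 \left(-158527\right) = -12 - 317054 = -317066$)
$u{\left(B \right)} = 0$
$h{\left(F \right)} = 13 - 8 \sqrt{2} \sqrt{F}$ ($h{\left(F \right)} = - 8 \sqrt{2 F} + 13 = - 8 \sqrt{2} \sqrt{F} + 13 = 13 - 8 \sqrt{2} \sqrt{F}$)
$o = -13$ ($o = - (13 - 8 \sqrt{2} \sqrt{0}) = - (13 - 8 \sqrt{2} \cdot 0) = - (13 + 0) = \left(-1\right) 13 = -13$)
$\left(-235601 - 177061\right) \left(M + o\right) = \left(-235601 - 177061\right) \left(-317066 - 13\right) = \left(-412662\right) \left(-317079\right) = 130846454298$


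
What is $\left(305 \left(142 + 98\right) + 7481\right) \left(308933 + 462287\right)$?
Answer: $62222800820$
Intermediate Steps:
$\left(305 \left(142 + 98\right) + 7481\right) \left(308933 + 462287\right) = \left(305 \cdot 240 + 7481\right) 771220 = \left(73200 + 7481\right) 771220 = 80681 \cdot 771220 = 62222800820$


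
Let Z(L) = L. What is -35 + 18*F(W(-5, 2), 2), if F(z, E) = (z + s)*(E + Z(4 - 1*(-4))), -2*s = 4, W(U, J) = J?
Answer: -35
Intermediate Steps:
s = -2 (s = -1/2*4 = -2)
F(z, E) = (-2 + z)*(8 + E) (F(z, E) = (z - 2)*(E + (4 - 1*(-4))) = (-2 + z)*(E + (4 + 4)) = (-2 + z)*(E + 8) = (-2 + z)*(8 + E))
-35 + 18*F(W(-5, 2), 2) = -35 + 18*(-16 - 2*2 + 8*2 + 2*2) = -35 + 18*(-16 - 4 + 16 + 4) = -35 + 18*0 = -35 + 0 = -35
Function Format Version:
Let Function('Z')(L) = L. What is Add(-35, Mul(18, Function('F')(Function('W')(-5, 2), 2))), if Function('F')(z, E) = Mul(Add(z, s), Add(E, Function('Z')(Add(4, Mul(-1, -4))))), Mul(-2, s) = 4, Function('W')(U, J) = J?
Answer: -35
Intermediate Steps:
s = -2 (s = Mul(Rational(-1, 2), 4) = -2)
Function('F')(z, E) = Mul(Add(-2, z), Add(8, E)) (Function('F')(z, E) = Mul(Add(z, -2), Add(E, Add(4, Mul(-1, -4)))) = Mul(Add(-2, z), Add(E, Add(4, 4))) = Mul(Add(-2, z), Add(E, 8)) = Mul(Add(-2, z), Add(8, E)))
Add(-35, Mul(18, Function('F')(Function('W')(-5, 2), 2))) = Add(-35, Mul(18, Add(-16, Mul(-2, 2), Mul(8, 2), Mul(2, 2)))) = Add(-35, Mul(18, Add(-16, -4, 16, 4))) = Add(-35, Mul(18, 0)) = Add(-35, 0) = -35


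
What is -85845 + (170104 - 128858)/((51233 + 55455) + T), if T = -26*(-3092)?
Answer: -8029920677/93540 ≈ -85845.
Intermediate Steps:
T = 80392
-85845 + (170104 - 128858)/((51233 + 55455) + T) = -85845 + (170104 - 128858)/((51233 + 55455) + 80392) = -85845 + 41246/(106688 + 80392) = -85845 + 41246/187080 = -85845 + 41246*(1/187080) = -85845 + 20623/93540 = -8029920677/93540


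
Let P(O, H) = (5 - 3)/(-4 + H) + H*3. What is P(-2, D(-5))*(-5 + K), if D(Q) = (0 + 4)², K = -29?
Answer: -4913/3 ≈ -1637.7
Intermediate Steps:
D(Q) = 16 (D(Q) = 4² = 16)
P(O, H) = 2/(-4 + H) + 3*H
P(-2, D(-5))*(-5 + K) = ((2 - 12*16 + 3*16²)/(-4 + 16))*(-5 - 29) = ((2 - 192 + 3*256)/12)*(-34) = ((2 - 192 + 768)/12)*(-34) = ((1/12)*578)*(-34) = (289/6)*(-34) = -4913/3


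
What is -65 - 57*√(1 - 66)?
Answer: -65 - 57*I*√65 ≈ -65.0 - 459.55*I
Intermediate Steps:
-65 - 57*√(1 - 66) = -65 - 57*I*√65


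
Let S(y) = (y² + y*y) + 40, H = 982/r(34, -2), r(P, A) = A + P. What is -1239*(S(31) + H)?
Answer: -39503037/16 ≈ -2.4689e+6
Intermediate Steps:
H = 491/16 (H = 982/(-2 + 34) = 982/32 = 982*(1/32) = 491/16 ≈ 30.688)
S(y) = 40 + 2*y² (S(y) = (y² + y²) + 40 = 2*y² + 40 = 40 + 2*y²)
-1239*(S(31) + H) = -1239*((40 + 2*31²) + 491/16) = -1239*((40 + 2*961) + 491/16) = -1239*((40 + 1922) + 491/16) = -1239*(1962 + 491/16) = -1239*31883/16 = -39503037/16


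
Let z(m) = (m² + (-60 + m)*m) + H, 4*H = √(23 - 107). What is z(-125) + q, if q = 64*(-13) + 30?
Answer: 37948 + I*√21/2 ≈ 37948.0 + 2.2913*I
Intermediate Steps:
q = -802 (q = -832 + 30 = -802)
H = I*√21/2 (H = √(23 - 107)/4 = √(-84)/4 = (2*I*√21)/4 = I*√21/2 ≈ 2.2913*I)
z(m) = m² + m*(-60 + m) + I*√21/2 (z(m) = (m² + (-60 + m)*m) + I*√21/2 = (m² + m*(-60 + m)) + I*√21/2 = m² + m*(-60 + m) + I*√21/2)
z(-125) + q = (-60*(-125) + 2*(-125)² + I*√21/2) - 802 = (7500 + 2*15625 + I*√21/2) - 802 = (7500 + 31250 + I*√21/2) - 802 = (38750 + I*√21/2) - 802 = 37948 + I*√21/2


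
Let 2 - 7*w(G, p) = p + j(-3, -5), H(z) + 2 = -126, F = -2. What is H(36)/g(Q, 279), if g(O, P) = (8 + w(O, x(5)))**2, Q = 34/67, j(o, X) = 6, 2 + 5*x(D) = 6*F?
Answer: -39200/18769 ≈ -2.0886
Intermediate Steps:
H(z) = -128 (H(z) = -2 - 126 = -128)
x(D) = -14/5 (x(D) = -2/5 + (6*(-2))/5 = -2/5 + (1/5)*(-12) = -2/5 - 12/5 = -14/5)
w(G, p) = -4/7 - p/7 (w(G, p) = 2/7 - (p + 6)/7 = 2/7 - (6 + p)/7 = 2/7 + (-6/7 - p/7) = -4/7 - p/7)
Q = 34/67 (Q = 34*(1/67) = 34/67 ≈ 0.50746)
g(O, P) = 75076/1225 (g(O, P) = (8 + (-4/7 - 1/7*(-14/5)))**2 = (8 + (-4/7 + 2/5))**2 = (8 - 6/35)**2 = (274/35)**2 = 75076/1225)
H(36)/g(Q, 279) = -128/75076/1225 = -128*1225/75076 = -39200/18769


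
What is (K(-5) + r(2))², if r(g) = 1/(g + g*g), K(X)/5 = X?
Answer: 22201/36 ≈ 616.69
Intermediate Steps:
K(X) = 5*X
r(g) = 1/(g + g²)
(K(-5) + r(2))² = (5*(-5) + 1/(2*(1 + 2)))² = (-25 + (½)/3)² = (-25 + (½)*(⅓))² = (-25 + ⅙)² = (-149/6)² = 22201/36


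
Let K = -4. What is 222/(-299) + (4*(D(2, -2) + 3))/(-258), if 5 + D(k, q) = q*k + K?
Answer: -22658/38571 ≈ -0.58744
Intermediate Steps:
D(k, q) = -9 + k*q (D(k, q) = -5 + (q*k - 4) = -5 + (k*q - 4) = -5 + (-4 + k*q) = -9 + k*q)
222/(-299) + (4*(D(2, -2) + 3))/(-258) = 222/(-299) + (4*((-9 + 2*(-2)) + 3))/(-258) = 222*(-1/299) + (4*((-9 - 4) + 3))*(-1/258) = -222/299 + (4*(-13 + 3))*(-1/258) = -222/299 + (4*(-10))*(-1/258) = -222/299 - 40*(-1/258) = -222/299 + 20/129 = -22658/38571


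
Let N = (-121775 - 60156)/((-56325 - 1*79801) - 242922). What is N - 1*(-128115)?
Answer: 48561916451/379048 ≈ 1.2812e+5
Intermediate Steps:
N = 181931/379048 (N = -181931/((-56325 - 79801) - 242922) = -181931/(-136126 - 242922) = -181931/(-379048) = -181931*(-1/379048) = 181931/379048 ≈ 0.47997)
N - 1*(-128115) = 181931/379048 - 1*(-128115) = 181931/379048 + 128115 = 48561916451/379048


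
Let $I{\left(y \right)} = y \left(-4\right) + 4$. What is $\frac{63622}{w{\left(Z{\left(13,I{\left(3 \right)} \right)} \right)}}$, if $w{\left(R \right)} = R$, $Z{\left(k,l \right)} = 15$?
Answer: $\frac{63622}{15} \approx 4241.5$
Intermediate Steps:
$I{\left(y \right)} = 4 - 4 y$ ($I{\left(y \right)} = - 4 y + 4 = 4 - 4 y$)
$\frac{63622}{w{\left(Z{\left(13,I{\left(3 \right)} \right)} \right)}} = \frac{63622}{15}$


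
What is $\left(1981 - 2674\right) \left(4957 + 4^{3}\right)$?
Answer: $-3479553$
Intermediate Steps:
$\left(1981 - 2674\right) \left(4957 + 4^{3}\right) = - 693 \left(4957 + 64\right) = \left(-693\right) 5021 = -3479553$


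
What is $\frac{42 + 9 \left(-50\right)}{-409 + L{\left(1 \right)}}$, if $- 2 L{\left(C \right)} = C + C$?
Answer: $\frac{204}{205} \approx 0.99512$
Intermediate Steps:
$L{\left(C \right)} = - C$ ($L{\left(C \right)} = - \frac{C + C}{2} = - \frac{2 C}{2} = - C$)
$\frac{42 + 9 \left(-50\right)}{-409 + L{\left(1 \right)}} = \frac{42 + 9 \left(-50\right)}{-409 - 1} = \frac{42 - 450}{-409 - 1} = - \frac{408}{-410} = \left(-408\right) \left(- \frac{1}{410}\right) = \frac{204}{205}$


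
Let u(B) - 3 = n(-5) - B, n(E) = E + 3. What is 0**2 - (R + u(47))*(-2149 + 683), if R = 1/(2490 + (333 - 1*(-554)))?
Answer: -227729906/3377 ≈ -67436.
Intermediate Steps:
n(E) = 3 + E
u(B) = 1 - B (u(B) = 3 + ((3 - 5) - B) = 3 + (-2 - B) = 1 - B)
R = 1/3377 (R = 1/(2490 + (333 + 554)) = 1/(2490 + 887) = 1/3377 ≈ 0.00029612)
0**2 - (R + u(47))*(-2149 + 683) = 0**2 - (1/3377 + (1 - 1*47))*(-2149 + 683) = 0 - (1/3377 + (1 - 47))*(-1466) = 0 - (1/3377 - 46)*(-1466) = 0 - (-155341)*(-1466)/3377 = 0 - 1*227729906/3377 = 0 - 227729906/3377 = -227729906/3377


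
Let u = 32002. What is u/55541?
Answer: 32002/55541 ≈ 0.57619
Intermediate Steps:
u/55541 = 32002/55541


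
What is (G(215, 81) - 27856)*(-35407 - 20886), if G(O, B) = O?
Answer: 1555994813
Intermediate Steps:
(G(215, 81) - 27856)*(-35407 - 20886) = (215 - 27856)*(-35407 - 20886) = -27641*(-56293) = 1555994813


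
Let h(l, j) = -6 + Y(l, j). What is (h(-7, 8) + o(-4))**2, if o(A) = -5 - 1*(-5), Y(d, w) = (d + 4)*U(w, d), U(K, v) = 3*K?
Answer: 6084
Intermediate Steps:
Y(d, w) = 3*w*(4 + d) (Y(d, w) = (d + 4)*(3*w) = (4 + d)*(3*w) = 3*w*(4 + d))
o(A) = 0 (o(A) = -5 + 5 = 0)
h(l, j) = -6 + 3*j*(4 + l)
(h(-7, 8) + o(-4))**2 = ((-6 + 3*8*(4 - 7)) + 0)**2 = ((-6 + 3*8*(-3)) + 0)**2 = ((-6 - 72) + 0)**2 = (-78 + 0)**2 = (-78)**2 = 6084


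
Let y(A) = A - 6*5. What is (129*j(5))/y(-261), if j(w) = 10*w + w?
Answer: -2365/97 ≈ -24.381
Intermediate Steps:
y(A) = -30 + A (y(A) = A - 30 = -30 + A)
j(w) = 11*w
(129*j(5))/y(-261) = (129*(11*5))/(-30 - 261) = (129*55)/(-291) = 7095*(-1/291) = -2365/97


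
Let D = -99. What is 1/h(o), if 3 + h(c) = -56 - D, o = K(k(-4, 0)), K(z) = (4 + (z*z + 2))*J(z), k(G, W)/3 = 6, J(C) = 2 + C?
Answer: 1/40 ≈ 0.025000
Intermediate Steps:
k(G, W) = 18 (k(G, W) = 3*6 = 18)
K(z) = (2 + z)*(6 + z²) (K(z) = (4 + (z*z + 2))*(2 + z) = (4 + (z² + 2))*(2 + z) = (4 + (2 + z²))*(2 + z) = (6 + z²)*(2 + z) = (2 + z)*(6 + z²))
o = 6600 (o = (2 + 18)*(6 + 18²) = 20*(6 + 324) = 20*330 = 6600)
h(c) = 40 (h(c) = -3 + (-56 - 1*(-99)) = -3 + (-56 + 99) = -3 + 43 = 40)
1/h(o) = 1/40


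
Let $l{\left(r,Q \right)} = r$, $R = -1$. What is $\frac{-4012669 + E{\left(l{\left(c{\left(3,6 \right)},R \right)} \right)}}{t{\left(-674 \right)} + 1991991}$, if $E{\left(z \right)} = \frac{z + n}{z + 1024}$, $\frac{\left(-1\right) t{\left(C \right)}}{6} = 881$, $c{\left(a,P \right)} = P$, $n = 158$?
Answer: $- \frac{295217779}{146164725} \approx -2.0198$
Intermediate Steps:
$t{\left(C \right)} = -5286$ ($t{\left(C \right)} = \left(-6\right) 881 = -5286$)
$E{\left(z \right)} = \frac{158 + z}{1024 + z}$ ($E{\left(z \right)} = \frac{z + 158}{z + 1024} = \frac{158 + z}{1024 + z}$)
$\frac{-4012669 + E{\left(l{\left(c{\left(3,6 \right)},R \right)} \right)}}{t{\left(-674 \right)} + 1991991} = \frac{-4012669 + \frac{158 + 6}{1024 + 6}}{-5286 + 1991991} = \frac{-4012669 + \frac{1}{1030} \cdot 164}{1986705} = \left(-4012669 + \frac{1}{1030} \cdot 164\right) \frac{1}{1986705} = \left(-4012669 + \frac{82}{515}\right) \frac{1}{1986705} = \left(- \frac{2066524453}{515}\right) \frac{1}{1986705} = - \frac{295217779}{146164725}$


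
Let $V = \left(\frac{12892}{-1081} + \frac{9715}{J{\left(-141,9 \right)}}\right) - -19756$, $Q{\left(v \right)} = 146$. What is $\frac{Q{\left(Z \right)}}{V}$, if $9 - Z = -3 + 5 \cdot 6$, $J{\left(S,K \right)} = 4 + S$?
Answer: $\frac{21622162}{2913536213} \approx 0.0074213$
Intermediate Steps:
$Z = -18$ ($Z = 9 - \left(-3 + 5 \cdot 6\right) = 9 - \left(-3 + 30\right) = 9 - 27 = -18$)
$V = \frac{2913536213}{148097}$ ($V = \left(\frac{12892}{-1081} + \frac{9715}{4 - 141}\right) - -19756 = \left(12892 \left(- \frac{1}{1081}\right) + \frac{9715}{-137}\right) + 19756 = \left(- \frac{12892}{1081} + 9715 \left(- \frac{1}{137}\right)\right) + 19756 = \left(- \frac{12892}{1081} - \frac{9715}{137}\right) + 19756 = - \frac{12268119}{148097} + 19756 = \frac{2913536213}{148097} \approx 19673.0$)
$\frac{Q{\left(Z \right)}}{V} = \frac{146}{\frac{2913536213}{148097}} = 146 \cdot \frac{148097}{2913536213} = \frac{21622162}{2913536213}$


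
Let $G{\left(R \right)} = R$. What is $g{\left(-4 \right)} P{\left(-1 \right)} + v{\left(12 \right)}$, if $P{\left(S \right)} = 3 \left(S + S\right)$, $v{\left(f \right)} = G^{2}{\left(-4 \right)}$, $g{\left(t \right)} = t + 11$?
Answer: $-26$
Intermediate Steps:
$g{\left(t \right)} = 11 + t$
$v{\left(f \right)} = 16$ ($v{\left(f \right)} = \left(-4\right)^{2} = 16$)
$P{\left(S \right)} = 6 S$ ($P{\left(S \right)} = 3 \cdot 2 S = 6 S$)
$g{\left(-4 \right)} P{\left(-1 \right)} + v{\left(12 \right)} = \left(11 - 4\right) 6 \left(-1\right) + 16 = 7 \left(-6\right) + 16 = -42 + 16 = -26$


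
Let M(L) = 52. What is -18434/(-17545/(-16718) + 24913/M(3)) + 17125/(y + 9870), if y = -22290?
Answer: -528673924247/13292835372 ≈ -39.771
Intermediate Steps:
-18434/(-17545/(-16718) + 24913/M(3)) + 17125/(y + 9870) = -18434/(-17545/(-16718) + 24913/52) + 17125/(-22290 + 9870) = -18434/(-17545*(-1/16718) + 24913*(1/52)) + 17125/(-12420) = -18434/(17545/16718 + 24913/52) + 17125*(-1/12420) = -18434/16054149/33436 - 3425/2484 = -18434*33436/16054149 - 3425/2484 = -616359224/16054149 - 3425/2484 = -528673924247/13292835372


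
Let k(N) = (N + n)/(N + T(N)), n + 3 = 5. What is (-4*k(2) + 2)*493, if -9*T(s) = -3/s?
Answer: -34510/13 ≈ -2654.6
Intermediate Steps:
T(s) = 1/(3*s) (T(s) = -(-1)/(3*s) = 1/(3*s))
n = 2 (n = -3 + 5 = 2)
k(N) = (2 + N)/(N + 1/(3*N)) (k(N) = (N + 2)/(N + 1/(3*N)) = (2 + N)/(N + 1/(3*N)))
(-4*k(2) + 2)*493 = (-12*2*(2 + 2)/(1 + 3*2²) + 2)*493 = (-12*2*4/(1 + 3*4) + 2)*493 = (-12*2*4/(1 + 12) + 2)*493 = (-12*2*4/13 + 2)*493 = (-4*24/13 + 2)*493 = (-96/13 + 2)*493 = -70/13*493 = -34510/13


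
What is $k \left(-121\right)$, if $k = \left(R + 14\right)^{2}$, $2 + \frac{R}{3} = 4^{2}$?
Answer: $-379456$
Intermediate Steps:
$R = 42$ ($R = -6 + 3 \cdot 4^{2} = -6 + 3 \cdot 16 = -6 + 48 = 42$)
$k = 3136$ ($k = \left(42 + 14\right)^{2} = 56^{2} = 3136$)
$k \left(-121\right) = 3136 \left(-121\right) = -379456$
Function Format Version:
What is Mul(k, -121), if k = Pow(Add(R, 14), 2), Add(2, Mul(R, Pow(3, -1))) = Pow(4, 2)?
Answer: -379456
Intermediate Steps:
R = 42 (R = Add(-6, Mul(3, Pow(4, 2))) = Add(-6, Mul(3, 16)) = Add(-6, 48) = 42)
k = 3136 (k = Pow(Add(42, 14), 2) = Pow(56, 2) = 3136)
Mul(k, -121) = Mul(3136, -121) = -379456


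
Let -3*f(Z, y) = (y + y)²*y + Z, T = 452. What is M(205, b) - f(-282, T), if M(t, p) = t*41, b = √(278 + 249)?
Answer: 369406565/3 ≈ 1.2314e+8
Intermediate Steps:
f(Z, y) = -4*y³/3 - Z/3 (f(Z, y) = -((y + y)²*y + Z)/3 = -((2*y)²*y + Z)/3 = -((4*y²)*y + Z)/3 = -(4*y³ + Z)/3 = -(Z + 4*y³)/3 = -4*y³/3 - Z/3)
b = √527 ≈ 22.956
M(t, p) = 41*t
M(205, b) - f(-282, T) = 41*205 - (-4/3*452³ - ⅓*(-282)) = 8405 - (-4/3*92345408 + 94) = 8405 - (-369381632/3 + 94) = 8405 - 1*(-369381350/3) = 8405 + 369381350/3 = 369406565/3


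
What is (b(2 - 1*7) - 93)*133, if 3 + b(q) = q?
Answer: -13433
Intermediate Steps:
b(q) = -3 + q
(b(2 - 1*7) - 93)*133 = ((-3 + (2 - 1*7)) - 93)*133 = ((-3 + (2 - 7)) - 93)*133 = ((-3 - 5) - 93)*133 = (-8 - 93)*133 = -101*133 = -13433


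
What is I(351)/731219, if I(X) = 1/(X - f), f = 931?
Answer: -1/424107020 ≈ -2.3579e-9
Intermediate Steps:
I(X) = 1/(-931 + X) (I(X) = 1/(X - 1*931) = 1/(X - 931) = 1/(-931 + X))
I(351)/731219 = 1/((-931 + 351)*731219) = (1/731219)/(-580) = -1/580*1/731219 = -1/424107020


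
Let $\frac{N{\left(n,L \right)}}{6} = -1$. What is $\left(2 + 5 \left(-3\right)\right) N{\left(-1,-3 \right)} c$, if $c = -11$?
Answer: $-858$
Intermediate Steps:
$N{\left(n,L \right)} = -6$ ($N{\left(n,L \right)} = 6 \left(-1\right) = -6$)
$\left(2 + 5 \left(-3\right)\right) N{\left(-1,-3 \right)} c = \left(2 + 5 \left(-3\right)\right) \left(-6\right) \left(-11\right) = \left(2 - 15\right) \left(-6\right) \left(-11\right) = \left(-13\right) \left(-6\right) \left(-11\right) = 78 \left(-11\right) = -858$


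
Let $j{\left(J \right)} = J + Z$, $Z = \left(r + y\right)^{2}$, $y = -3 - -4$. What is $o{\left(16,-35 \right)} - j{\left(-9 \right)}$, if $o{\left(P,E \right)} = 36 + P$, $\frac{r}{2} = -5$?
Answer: $-20$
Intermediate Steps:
$r = -10$ ($r = 2 \left(-5\right) = -10$)
$y = 1$ ($y = -3 + 4 = 1$)
$Z = 81$ ($Z = \left(-10 + 1\right)^{2} = \left(-9\right)^{2} = 81$)
$j{\left(J \right)} = 81 + J$ ($j{\left(J \right)} = J + 81 = 81 + J$)
$o{\left(16,-35 \right)} - j{\left(-9 \right)} = \left(36 + 16\right) - \left(81 - 9\right) = 52 - 72 = -20$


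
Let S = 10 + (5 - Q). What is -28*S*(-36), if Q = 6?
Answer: 9072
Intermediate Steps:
S = 9 (S = 10 + (5 - 1*6) = 10 + (5 - 6) = 10 - 1 = 9)
-28*S*(-36) = -28*9*(-36) = -252*(-36) = 9072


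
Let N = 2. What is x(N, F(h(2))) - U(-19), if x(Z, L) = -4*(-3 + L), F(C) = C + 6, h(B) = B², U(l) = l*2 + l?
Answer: 29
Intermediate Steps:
U(l) = 3*l (U(l) = 2*l + l = 3*l)
F(C) = 6 + C
x(Z, L) = 12 - 4*L
x(N, F(h(2))) - U(-19) = (12 - 4*(6 + 2²)) - 3*(-19) = (12 - 4*(6 + 4)) - 1*(-57) = (12 - 4*10) + 57 = (12 - 40) + 57 = -28 + 57 = 29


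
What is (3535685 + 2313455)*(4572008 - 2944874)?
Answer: 9517334564760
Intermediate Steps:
(3535685 + 2313455)*(4572008 - 2944874) = 5849140*1627134 = 9517334564760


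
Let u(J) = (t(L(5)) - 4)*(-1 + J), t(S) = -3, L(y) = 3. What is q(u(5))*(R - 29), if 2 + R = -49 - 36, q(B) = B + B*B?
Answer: -87696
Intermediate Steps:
u(J) = 7 - 7*J (u(J) = (-3 - 4)*(-1 + J) = -7*(-1 + J) = 7 - 7*J)
q(B) = B + B²
R = -87 (R = -2 + (-49 - 36) = -2 - 85 = -87)
q(u(5))*(R - 29) = ((7 - 7*5)*(1 + (7 - 7*5)))*(-87 - 29) = ((7 - 35)*(1 + (7 - 35)))*(-116) = -28*(1 - 28)*(-116) = -28*(-27)*(-116) = 756*(-116) = -87696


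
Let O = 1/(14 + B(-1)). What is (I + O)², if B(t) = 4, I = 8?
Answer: 21025/324 ≈ 64.892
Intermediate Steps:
O = 1/18 (O = 1/(14 + 4) = 1/18 ≈ 0.055556)
(I + O)² = (8 + 1/18)² = (145/18)² = 21025/324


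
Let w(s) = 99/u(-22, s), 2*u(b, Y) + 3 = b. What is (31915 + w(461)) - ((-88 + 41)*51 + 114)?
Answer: 854752/25 ≈ 34190.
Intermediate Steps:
u(b, Y) = -3/2 + b/2
w(s) = -198/25 (w(s) = 99/(-3/2 + (½)*(-22)) = 99/(-3/2 - 11) = 99/(-25/2) = 99*(-2/25) = -198/25)
(31915 + w(461)) - ((-88 + 41)*51 + 114) = (31915 - 198/25) - ((-88 + 41)*51 + 114) = 797677/25 - (-47*51 + 114) = 797677/25 - (-2397 + 114) = 797677/25 - 1*(-2283) = 797677/25 + 2283 = 854752/25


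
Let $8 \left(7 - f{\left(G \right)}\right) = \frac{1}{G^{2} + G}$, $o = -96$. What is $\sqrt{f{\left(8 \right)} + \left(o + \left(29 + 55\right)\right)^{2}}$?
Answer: $\frac{35 \sqrt{71}}{24} \approx 12.288$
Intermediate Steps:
$f{\left(G \right)} = 7 - \frac{1}{8 \left(G + G^{2}\right)}$ ($f{\left(G \right)} = 7 - \frac{1}{8 \left(G^{2} + G\right)} = 7 - \frac{1}{8 \left(G + G^{2}\right)}$)
$\sqrt{f{\left(8 \right)} + \left(o + \left(29 + 55\right)\right)^{2}} = \sqrt{\frac{-1 + 56 \cdot 8 + 56 \cdot 8^{2}}{8 \cdot 8 \left(1 + 8\right)} + \left(-96 + \left(29 + 55\right)\right)^{2}} = \sqrt{\frac{1}{8} \cdot \frac{1}{8} \cdot \frac{1}{9} \left(-1 + 448 + 56 \cdot 64\right) + \left(-96 + 84\right)^{2}} = \sqrt{\frac{1}{8} \cdot \frac{1}{8} \cdot \frac{1}{9} \left(-1 + 448 + 3584\right) + \left(-12\right)^{2}} = \sqrt{\frac{1}{8} \cdot \frac{1}{8} \cdot \frac{1}{9} \cdot 4031 + 144} = \sqrt{\frac{4031}{576} + 144} = \sqrt{\frac{86975}{576}} = \frac{35 \sqrt{71}}{24}$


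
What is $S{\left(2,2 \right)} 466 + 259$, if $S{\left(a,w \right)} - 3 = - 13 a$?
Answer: $-10459$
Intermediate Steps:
$S{\left(a,w \right)} = 3 - 13 a$
$S{\left(2,2 \right)} 466 + 259 = \left(3 - 26\right) 466 + 259 = \left(-23\right) 466 + 259 = -10718 + 259 = -10459$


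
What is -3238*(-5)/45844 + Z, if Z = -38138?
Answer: -874191141/22922 ≈ -38138.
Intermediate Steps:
-3238*(-5)/45844 + Z = -3238*(-5)/45844 - 38138 = 16190*(1/45844) - 38138 = 8095/22922 - 38138 = -874191141/22922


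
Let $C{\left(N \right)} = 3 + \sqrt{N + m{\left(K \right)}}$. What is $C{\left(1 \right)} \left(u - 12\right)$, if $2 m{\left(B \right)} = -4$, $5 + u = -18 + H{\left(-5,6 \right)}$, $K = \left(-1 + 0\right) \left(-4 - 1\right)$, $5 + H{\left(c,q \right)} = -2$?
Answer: $-126 - 42 i \approx -126.0 - 42.0 i$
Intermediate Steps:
$H{\left(c,q \right)} = -7$ ($H{\left(c,q \right)} = -5 - 2 = -7$)
$K = 5$ ($K = \left(-1\right) \left(-5\right) = 5$)
$u = -30$ ($u = -5 - 25 = -30$)
$m{\left(B \right)} = -2$ ($m{\left(B \right)} = \frac{1}{2} \left(-4\right) = -2$)
$C{\left(N \right)} = 3 + \sqrt{-2 + N}$ ($C{\left(N \right)} = 3 + \sqrt{N - 2} = 3 + \sqrt{-2 + N}$)
$C{\left(1 \right)} \left(u - 12\right) = \left(3 + \sqrt{-2 + 1}\right) \left(-30 - 12\right) = \left(3 + \sqrt{-1}\right) \left(-42\right) = \left(3 + i\right) \left(-42\right) = -126 - 42 i$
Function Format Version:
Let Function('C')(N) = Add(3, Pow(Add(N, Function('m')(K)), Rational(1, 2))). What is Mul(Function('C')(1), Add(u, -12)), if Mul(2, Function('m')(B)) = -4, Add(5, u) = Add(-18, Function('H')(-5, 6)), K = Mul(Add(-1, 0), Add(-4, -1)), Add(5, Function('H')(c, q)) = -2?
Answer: Add(-126, Mul(-42, I)) ≈ Add(-126.00, Mul(-42.000, I))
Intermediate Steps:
Function('H')(c, q) = -7 (Function('H')(c, q) = Add(-5, -2) = -7)
K = 5 (K = Mul(-1, -5) = 5)
u = -30 (u = Add(-5, Add(-18, -7)) = Add(-5, -25) = -30)
Function('m')(B) = -2 (Function('m')(B) = Mul(Rational(1, 2), -4) = -2)
Function('C')(N) = Add(3, Pow(Add(-2, N), Rational(1, 2))) (Function('C')(N) = Add(3, Pow(Add(N, -2), Rational(1, 2))) = Add(3, Pow(Add(-2, N), Rational(1, 2))))
Mul(Function('C')(1), Add(u, -12)) = Mul(Add(3, Pow(Add(-2, 1), Rational(1, 2))), Add(-30, -12)) = Mul(Add(3, Pow(-1, Rational(1, 2))), -42) = Mul(Add(3, I), -42) = Add(-126, Mul(-42, I))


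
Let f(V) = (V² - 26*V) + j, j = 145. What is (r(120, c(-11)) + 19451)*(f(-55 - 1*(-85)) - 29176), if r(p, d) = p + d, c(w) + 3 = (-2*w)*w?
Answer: -558733986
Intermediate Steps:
c(w) = -3 - 2*w² (c(w) = -3 + (-2*w)*w = -3 - 2*w²)
r(p, d) = d + p
f(V) = 145 + V² - 26*V (f(V) = (V² - 26*V) + 145 = 145 + V² - 26*V)
(r(120, c(-11)) + 19451)*(f(-55 - 1*(-85)) - 29176) = (((-3 - 2*(-11)²) + 120) + 19451)*((145 + (-55 - 1*(-85))² - 26*(-55 - 1*(-85))) - 29176) = (((-3 - 2*121) + 120) + 19451)*((145 + (-55 + 85)² - 26*(-55 + 85)) - 29176) = (((-3 - 242) + 120) + 19451)*((145 + 30² - 26*30) - 29176) = ((-245 + 120) + 19451)*((145 + 900 - 780) - 29176) = (-125 + 19451)*(265 - 29176) = 19326*(-28911) = -558733986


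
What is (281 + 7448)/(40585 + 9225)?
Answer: 7729/49810 ≈ 0.15517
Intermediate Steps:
(281 + 7448)/(40585 + 9225) = 7729/49810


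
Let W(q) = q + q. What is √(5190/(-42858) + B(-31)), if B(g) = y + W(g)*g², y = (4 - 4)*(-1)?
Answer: I*√3040025735013/7143 ≈ 244.09*I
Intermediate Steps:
W(q) = 2*q
y = 0 (y = 0*(-1) = 0)
B(g) = 2*g³ (B(g) = 0 + (2*g)*g² = 0 + 2*g³ = 2*g³)
√(5190/(-42858) + B(-31)) = √(5190/(-42858) + 2*(-31)³) = √(5190*(-1/42858) + 2*(-29791)) = √(-865/7143 - 59582) = √(-425595091/7143) = I*√3040025735013/7143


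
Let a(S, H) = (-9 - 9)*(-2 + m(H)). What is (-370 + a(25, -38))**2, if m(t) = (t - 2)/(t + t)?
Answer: 42588676/361 ≈ 1.1797e+5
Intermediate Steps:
m(t) = (-2 + t)/(2*t) (m(t) = (-2 + t)/((2*t)) = (-2 + t)*(1/(2*t)) = (-2 + t)/(2*t))
a(S, H) = 36 - 9*(-2 + H)/H (a(S, H) = (-9 - 9)*(-2 + (-2 + H)/(2*H)) = -18*(-2 + (-2 + H)/(2*H)) = 36 - 9*(-2 + H)/H)
(-370 + a(25, -38))**2 = (-370 + (27 + 18/(-38)))**2 = (-370 + (27 + 18*(-1/38)))**2 = (-370 + (27 - 9/19))**2 = (-370 + 504/19)**2 = (-6526/19)**2 = 42588676/361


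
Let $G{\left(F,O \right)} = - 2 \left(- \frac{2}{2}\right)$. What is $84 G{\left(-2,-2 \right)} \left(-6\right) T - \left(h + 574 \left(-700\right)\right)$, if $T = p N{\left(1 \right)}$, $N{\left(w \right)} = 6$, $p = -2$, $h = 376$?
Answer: $413520$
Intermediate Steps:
$T = -12$ ($T = \left(-2\right) 6 = -12$)
$G{\left(F,O \right)} = 2$ ($G{\left(F,O \right)} = - 2 \left(\left(-2\right) \frac{1}{2}\right) = \left(-2\right) \left(-1\right) = 2$)
$84 G{\left(-2,-2 \right)} \left(-6\right) T - \left(h + 574 \left(-700\right)\right) = 84 \cdot 2 \left(-6\right) \left(-12\right) - \left(376 + 574 \left(-700\right)\right) = 84 \left(-12\right) \left(-12\right) - \left(376 - 401800\right) = \left(-1008\right) \left(-12\right) - -401424 = 12096 + 401424 = 413520$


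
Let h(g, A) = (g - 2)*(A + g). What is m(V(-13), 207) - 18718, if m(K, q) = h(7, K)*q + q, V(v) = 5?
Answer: -6091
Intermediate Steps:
h(g, A) = (-2 + g)*(A + g)
m(K, q) = q + q*(35 + 5*K) (m(K, q) = (7² - 2*K - 2*7 + K*7)*q + q = (49 - 2*K - 14 + 7*K)*q + q = (35 + 5*K)*q + q = q*(35 + 5*K) + q = q + q*(35 + 5*K))
m(V(-13), 207) - 18718 = 207*(36 + 5*5) - 18718 = 207*(36 + 25) - 18718 = 207*61 - 18718 = 12627 - 18718 = -6091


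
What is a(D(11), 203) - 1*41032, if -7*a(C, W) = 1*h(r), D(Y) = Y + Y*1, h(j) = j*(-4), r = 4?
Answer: -287208/7 ≈ -41030.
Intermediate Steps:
h(j) = -4*j
D(Y) = 2*Y (D(Y) = Y + Y = 2*Y)
a(C, W) = 16/7 (a(C, W) = -(-4*4)/7 = -(-16)/7 = -⅐*(-16) = 16/7)
a(D(11), 203) - 1*41032 = 16/7 - 1*41032 = 16/7 - 41032 = -287208/7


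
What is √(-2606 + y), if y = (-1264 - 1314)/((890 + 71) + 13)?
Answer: I*√618690157/487 ≈ 51.075*I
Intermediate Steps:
y = -1289/487 (y = -2578/(961 + 13) = -2578/974 = -2578*1/974 = -1289/487 ≈ -2.6468)
√(-2606 + y) = √(-2606 - 1289/487) = √(-1270411/487) = I*√618690157/487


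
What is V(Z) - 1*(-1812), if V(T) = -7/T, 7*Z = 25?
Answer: 45251/25 ≈ 1810.0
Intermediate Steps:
Z = 25/7 (Z = (⅐)*25 = 25/7 ≈ 3.5714)
V(Z) - 1*(-1812) = -7/25/7 - 1*(-1812) = -7*7/25 + 1812 = -49/25 + 1812 = 45251/25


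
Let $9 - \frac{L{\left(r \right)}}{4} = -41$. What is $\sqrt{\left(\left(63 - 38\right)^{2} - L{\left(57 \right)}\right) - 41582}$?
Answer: $3 i \sqrt{4573} \approx 202.87 i$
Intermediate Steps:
$L{\left(r \right)} = 200$ ($L{\left(r \right)} = 36 - -164 = 36 + 164 = 200$)
$\sqrt{\left(\left(63 - 38\right)^{2} - L{\left(57 \right)}\right) - 41582} = \sqrt{\left(\left(63 - 38\right)^{2} - 200\right) - 41582} = \sqrt{\left(25^{2} - 200\right) - 41582} = \sqrt{\left(625 - 200\right) - 41582} = \sqrt{425 - 41582} = \sqrt{-41157} = 3 i \sqrt{4573}$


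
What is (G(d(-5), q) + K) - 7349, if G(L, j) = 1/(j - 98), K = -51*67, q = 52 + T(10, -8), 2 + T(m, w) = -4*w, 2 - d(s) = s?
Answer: -172257/16 ≈ -10766.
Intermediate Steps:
d(s) = 2 - s
T(m, w) = -2 - 4*w
q = 82 (q = 52 + (-2 - 4*(-8)) = 52 + (-2 + 32) = 52 + 30 = 82)
K = -3417
G(L, j) = 1/(-98 + j)
(G(d(-5), q) + K) - 7349 = (1/(-98 + 82) - 3417) - 7349 = (1/(-16) - 3417) - 7349 = (-1/16 - 3417) - 7349 = -54673/16 - 7349 = -172257/16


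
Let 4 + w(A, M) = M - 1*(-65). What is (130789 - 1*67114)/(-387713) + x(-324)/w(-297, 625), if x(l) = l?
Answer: -84650031/132985559 ≈ -0.63654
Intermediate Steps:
w(A, M) = 61 + M (w(A, M) = -4 + (M - 1*(-65)) = -4 + (M + 65) = -4 + (65 + M) = 61 + M)
(130789 - 1*67114)/(-387713) + x(-324)/w(-297, 625) = (130789 - 1*67114)/(-387713) - 324/(61 + 625) = (130789 - 67114)*(-1/387713) - 324/686 = 63675*(-1/387713) - 324*1/686 = -63675/387713 - 162/343 = -84650031/132985559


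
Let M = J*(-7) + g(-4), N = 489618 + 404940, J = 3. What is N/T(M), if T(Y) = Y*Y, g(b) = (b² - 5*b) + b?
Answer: 894558/121 ≈ 7393.0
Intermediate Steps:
g(b) = b² - 4*b
N = 894558
M = 11 (M = 3*(-7) - 4*(-4 - 4) = -21 - 4*(-8) = -21 + 32 = 11)
T(Y) = Y²
N/T(M) = 894558/(11²) = 894558/121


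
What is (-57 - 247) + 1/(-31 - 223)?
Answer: -77217/254 ≈ -304.00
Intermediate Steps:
(-57 - 247) + 1/(-31 - 223) = -304 + 1/(-254) = -304 - 1/254 = -77217/254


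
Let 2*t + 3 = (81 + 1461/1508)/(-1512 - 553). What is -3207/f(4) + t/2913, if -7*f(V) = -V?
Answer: -33939674438013/6047426840 ≈ -5612.3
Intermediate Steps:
f(V) = V/7 (f(V) = -(-1)*V/7 = V/7)
t = -9465669/6228040 (t = -3/2 + ((81 + 1461/1508)/(-1512 - 553))/2 = -3/2 + ((81 + 1461*(1/1508))/(-2065))/2 = -3/2 + ((81 + 1461/1508)*(-1/2065))/2 = -3/2 + ((123609/1508)*(-1/2065))/2 = -3/2 + (½)*(-123609/3114020) = -3/2 - 123609/6228040 = -9465669/6228040 ≈ -1.5198)
-3207/f(4) + t/2913 = -3207/((⅐)*4) - 9465669/6228040/2913 = -3207/4/7 - 9465669/6228040*1/2913 = -3207*7/4 - 3155223/6047426840 = -22449/4 - 3155223/6047426840 = -33939674438013/6047426840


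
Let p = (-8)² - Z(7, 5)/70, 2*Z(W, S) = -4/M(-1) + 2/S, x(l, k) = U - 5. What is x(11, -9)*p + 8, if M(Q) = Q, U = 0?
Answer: -21829/70 ≈ -311.84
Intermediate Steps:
x(l, k) = -5 (x(l, k) = 0 - 5 = -5)
Z(W, S) = 2 + 1/S (Z(W, S) = (-4/(-1) + 2/S)/2 = (-4*(-1) + 2/S)/2 = (4 + 2/S)/2 = 2 + 1/S)
p = 22389/350 (p = (-8)² - (2 + 1/5)/70 = 64 - (2 + ⅕)/70 = 64 - 11/(5*70) = 64 - 1*11/350 = 64 - 11/350 = 22389/350 ≈ 63.969)
x(11, -9)*p + 8 = -5*22389/350 + 8 = -22389/70 + 8 = -21829/70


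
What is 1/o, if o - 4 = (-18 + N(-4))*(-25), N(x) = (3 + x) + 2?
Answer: 1/429 ≈ 0.0023310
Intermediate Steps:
N(x) = 5 + x
o = 429 (o = 4 + (-18 + (5 - 4))*(-25) = 4 + (-18 + 1)*(-25) = 4 - 17*(-25) = 4 + 425 = 429)
1/o = 1/429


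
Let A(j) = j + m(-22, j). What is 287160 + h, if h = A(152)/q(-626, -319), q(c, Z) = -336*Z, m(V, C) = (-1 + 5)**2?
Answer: 183208081/638 ≈ 2.8716e+5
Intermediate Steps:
m(V, C) = 16 (m(V, C) = 4**2 = 16)
A(j) = 16 + j (A(j) = j + 16 = 16 + j)
h = 1/638 (h = (16 + 152)/((-336*(-319))) = 168/107184 = 168*(1/107184) = 1/638 ≈ 0.0015674)
287160 + h = 287160 + 1/638 = 183208081/638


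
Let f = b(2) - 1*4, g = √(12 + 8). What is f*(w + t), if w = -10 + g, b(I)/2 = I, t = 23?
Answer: 0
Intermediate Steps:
b(I) = 2*I
g = 2*√5 (g = √20 = 2*√5 ≈ 4.4721)
w = -10 + 2*√5 ≈ -5.5279
f = 0 (f = 2*2 - 1*4 = 4 - 4 = 0)
f*(w + t) = 0*((-10 + 2*√5) + 23) = 0*(13 + 2*√5) = 0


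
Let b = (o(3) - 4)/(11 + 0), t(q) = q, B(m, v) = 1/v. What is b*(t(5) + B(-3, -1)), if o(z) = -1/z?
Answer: -52/33 ≈ -1.5758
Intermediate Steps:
b = -13/33 (b = (-1/3 - 4)/(11 + 0) = (-1*1/3 - 4)/11 = (-1/3 - 4)*(1/11) = -13/3*1/11 = -13/33 ≈ -0.39394)
b*(t(5) + B(-3, -1)) = -13*(5 + 1/(-1))/33 = -13*(5 - 1)/33 = -13/33*4 = -52/33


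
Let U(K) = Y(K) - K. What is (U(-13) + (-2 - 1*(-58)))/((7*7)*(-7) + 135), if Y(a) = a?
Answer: -7/26 ≈ -0.26923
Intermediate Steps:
U(K) = 0 (U(K) = K - K = 0)
(U(-13) + (-2 - 1*(-58)))/((7*7)*(-7) + 135) = (0 + (-2 - 1*(-58)))/((7*7)*(-7) + 135) = (0 + (-2 + 58))/(49*(-7) + 135) = (0 + 56)/(-343 + 135) = 56/(-208) = 56*(-1/208) = -7/26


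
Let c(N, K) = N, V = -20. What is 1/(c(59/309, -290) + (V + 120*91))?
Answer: 309/3368159 ≈ 9.1742e-5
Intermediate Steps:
1/(c(59/309, -290) + (V + 120*91)) = 1/(59/309 + (-20 + 120*91)) = 1/(59*(1/309) + (-20 + 10920)) = 1/(59/309 + 10900) = 1/(3368159/309) = 309/3368159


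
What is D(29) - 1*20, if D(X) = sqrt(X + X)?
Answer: -20 + sqrt(58) ≈ -12.384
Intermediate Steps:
D(X) = sqrt(2)*sqrt(X) (D(X) = sqrt(2*X) = sqrt(2)*sqrt(X))
D(29) - 1*20 = sqrt(2)*sqrt(29) - 1*20 = sqrt(58) - 20 = -20 + sqrt(58)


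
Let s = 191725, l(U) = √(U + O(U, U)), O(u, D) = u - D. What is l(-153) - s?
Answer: -191725 + 3*I*√17 ≈ -1.9173e+5 + 12.369*I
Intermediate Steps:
l(U) = √U (l(U) = √(U + (U - U)) = √(U + 0) = √U)
l(-153) - s = √(-153) - 1*191725 = 3*I*√17 - 191725 = -191725 + 3*I*√17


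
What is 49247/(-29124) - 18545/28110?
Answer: -64147925/27289188 ≈ -2.3507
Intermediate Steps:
49247/(-29124) - 18545/28110 = 49247*(-1/29124) - 18545*1/28110 = -49247/29124 - 3709/5622 = -64147925/27289188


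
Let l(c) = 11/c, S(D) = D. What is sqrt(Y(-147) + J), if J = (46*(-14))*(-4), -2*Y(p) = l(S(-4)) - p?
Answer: sqrt(40062)/4 ≈ 50.039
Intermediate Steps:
Y(p) = 11/8 + p/2 (Y(p) = -(11/(-4) - p)/2 = -(11*(-1/4) - p)/2 = -(-11/4 - p)/2 = 11/8 + p/2)
J = 2576 (J = -644*(-4) = 2576)
sqrt(Y(-147) + J) = sqrt((11/8 + (1/2)*(-147)) + 2576) = sqrt((11/8 - 147/2) + 2576) = sqrt(-577/8 + 2576) = sqrt(20031/8) = sqrt(40062)/4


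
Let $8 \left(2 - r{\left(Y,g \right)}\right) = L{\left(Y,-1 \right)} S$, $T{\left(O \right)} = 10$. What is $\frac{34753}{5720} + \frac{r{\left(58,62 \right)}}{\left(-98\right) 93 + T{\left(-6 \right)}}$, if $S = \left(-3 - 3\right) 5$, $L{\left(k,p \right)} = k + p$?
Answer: $\frac{157578611}{26037440} \approx 6.052$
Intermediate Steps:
$S = -30$ ($S = \left(-6\right) 5 = -30$)
$r{\left(Y,g \right)} = - \frac{7}{4} + \frac{15 Y}{4}$ ($r{\left(Y,g \right)} = 2 - \frac{\left(Y - 1\right) \left(-30\right)}{8} = 2 - \frac{\left(-1 + Y\right) \left(-30\right)}{8} = 2 - \frac{30 - 30 Y}{8} = 2 + \left(- \frac{15}{4} + \frac{15 Y}{4}\right) = - \frac{7}{4} + \frac{15 Y}{4}$)
$\frac{34753}{5720} + \frac{r{\left(58,62 \right)}}{\left(-98\right) 93 + T{\left(-6 \right)}} = \frac{34753}{5720} + \frac{- \frac{7}{4} + \frac{15}{4} \cdot 58}{\left(-98\right) 93 + 10} = 34753 \cdot \frac{1}{5720} + \frac{- \frac{7}{4} + \frac{435}{2}}{-9114 + 10} = \frac{34753}{5720} + \frac{863}{4 \left(-9104\right)} = \frac{34753}{5720} + \frac{863}{4} \left(- \frac{1}{9104}\right) = \frac{34753}{5720} - \frac{863}{36416} = \frac{157578611}{26037440}$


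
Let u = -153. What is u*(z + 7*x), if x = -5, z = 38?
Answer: -459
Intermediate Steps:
u*(z + 7*x) = -153*(38 + 7*(-5)) = -153*(38 - 35) = -153*3 = -459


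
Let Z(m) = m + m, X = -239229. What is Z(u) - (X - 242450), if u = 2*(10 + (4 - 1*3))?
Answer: 481723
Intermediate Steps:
u = 22 (u = 2*(10 + (4 - 3)) = 2*(10 + 1) = 2*11 = 22)
Z(m) = 2*m
Z(u) - (X - 242450) = 2*22 - (-239229 - 242450) = 44 - 1*(-481679) = 44 + 481679 = 481723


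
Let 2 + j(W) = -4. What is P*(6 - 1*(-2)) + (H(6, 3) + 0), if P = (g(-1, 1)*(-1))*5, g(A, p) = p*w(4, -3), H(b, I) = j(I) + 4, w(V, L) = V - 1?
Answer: -122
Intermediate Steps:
j(W) = -6 (j(W) = -2 - 4 = -6)
w(V, L) = -1 + V
H(b, I) = -2 (H(b, I) = -6 + 4 = -2)
g(A, p) = 3*p (g(A, p) = p*(-1 + 4) = p*3 = 3*p)
P = -15 (P = ((3*1)*(-1))*5 = (3*(-1))*5 = -3*5 = -15)
P*(6 - 1*(-2)) + (H(6, 3) + 0) = -15*(6 - 1*(-2)) + (-2 + 0) = -15*(6 + 2) - 2 = -15*8 - 2 = -120 - 2 = -122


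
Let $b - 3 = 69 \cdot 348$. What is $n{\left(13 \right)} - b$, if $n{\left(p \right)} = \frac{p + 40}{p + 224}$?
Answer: $- \frac{5691502}{237} \approx -24015.0$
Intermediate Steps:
$n{\left(p \right)} = \frac{40 + p}{224 + p}$
$b = 24015$ ($b = 3 + 69 \cdot 348 = 3 + 24012 = 24015$)
$n{\left(13 \right)} - b = \frac{40 + 13}{224 + 13} - 24015 = \frac{1}{237} \cdot 53 - 24015 = \frac{53}{237} - 24015 = - \frac{5691502}{237}$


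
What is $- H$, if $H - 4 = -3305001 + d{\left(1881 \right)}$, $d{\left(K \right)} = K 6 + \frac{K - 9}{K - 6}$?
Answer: $\frac{2058568751}{625} \approx 3.2937 \cdot 10^{6}$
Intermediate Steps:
$d{\left(K \right)} = 6 K + \frac{-9 + K}{-6 + K}$
$H = - \frac{2058568751}{625}$ ($H = 4 - \left(3305001 - \frac{-9 - 65835 + 6 \cdot 1881^{2}}{-6 + 1881}\right) = 4 - \left(3305001 - \frac{-9 - 65835 + 6 \cdot 3538161}{1875}\right) = 4 - \left(3305001 - \frac{-9 - 65835 + 21228966}{1875}\right) = 4 + \left(-3305001 + \frac{1}{1875} \cdot 21163122\right) = 4 + \left(-3305001 + \frac{7054374}{625}\right) = 4 - \frac{2058571251}{625} = - \frac{2058568751}{625} \approx -3.2937 \cdot 10^{6}$)
$- H = \left(-1\right) \left(- \frac{2058568751}{625}\right) = \frac{2058568751}{625}$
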